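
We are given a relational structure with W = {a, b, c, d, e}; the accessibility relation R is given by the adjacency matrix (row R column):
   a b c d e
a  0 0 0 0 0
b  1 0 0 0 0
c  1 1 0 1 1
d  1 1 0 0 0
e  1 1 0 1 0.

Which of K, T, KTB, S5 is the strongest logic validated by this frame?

K

Reflexive (axiom T): no — a is not related to itself.
Symmetric (axiom B): no — b R a but not a R b.
Euclidean (axiom 5): no — c R a and c R b, but not a R b.
So F validates K; T would additionally require R to be reflexive. The strongest is K.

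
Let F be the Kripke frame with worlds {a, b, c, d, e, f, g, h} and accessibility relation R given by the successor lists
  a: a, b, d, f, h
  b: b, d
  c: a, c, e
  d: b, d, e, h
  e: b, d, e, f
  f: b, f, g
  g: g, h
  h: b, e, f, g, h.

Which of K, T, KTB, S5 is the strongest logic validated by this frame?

T

Reflexive (axiom T): yes — every world is R-related to itself.
Symmetric (axiom B): no — a R b but not b R a.
Euclidean (axiom 5): no — a R b and a R f, but not b R f.
So F validates K, T; KTB would additionally require R to be symmetric. The strongest is T.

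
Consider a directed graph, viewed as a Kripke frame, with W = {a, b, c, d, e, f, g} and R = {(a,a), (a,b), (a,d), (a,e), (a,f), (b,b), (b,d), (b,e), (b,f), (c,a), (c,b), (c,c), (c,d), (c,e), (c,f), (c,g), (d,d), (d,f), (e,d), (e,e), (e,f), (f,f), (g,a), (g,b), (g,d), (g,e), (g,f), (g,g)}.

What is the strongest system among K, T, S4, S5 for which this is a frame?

Reflexive (axiom T): yes — every world is R-related to itself.
Transitive (axiom 4): yes — every two-step R-path is closed by a direct edge.
Euclidean (axiom 5): no — a R d and a R b, but not d R b.
So F validates K, T, S4; S5 would additionally require R to be Euclidean. The strongest is S4.

S4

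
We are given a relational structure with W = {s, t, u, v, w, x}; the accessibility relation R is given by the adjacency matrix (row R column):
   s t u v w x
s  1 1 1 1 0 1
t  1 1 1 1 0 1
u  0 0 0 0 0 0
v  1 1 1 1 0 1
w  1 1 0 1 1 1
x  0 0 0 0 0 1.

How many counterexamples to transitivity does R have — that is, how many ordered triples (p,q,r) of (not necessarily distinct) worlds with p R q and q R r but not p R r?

Enumerating: (w,s,u), (w,t,u), (w,v,u).

3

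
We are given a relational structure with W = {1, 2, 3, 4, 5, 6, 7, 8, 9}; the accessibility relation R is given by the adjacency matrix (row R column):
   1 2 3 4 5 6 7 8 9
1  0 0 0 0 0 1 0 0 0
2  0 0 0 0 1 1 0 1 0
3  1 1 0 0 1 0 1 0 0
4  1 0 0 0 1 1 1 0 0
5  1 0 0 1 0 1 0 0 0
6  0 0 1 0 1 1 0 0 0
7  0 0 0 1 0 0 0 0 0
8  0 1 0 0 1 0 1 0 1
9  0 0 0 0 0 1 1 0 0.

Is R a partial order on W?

Reflexive: no — 1 is not related to itself.
Transitive: no — 1 R 6 and 6 R 3, but not 1 R 3.
Antisymmetric: no — 2 R 8 and 8 R 2 with 2 ≠ 8.
So R is not a partial order.

No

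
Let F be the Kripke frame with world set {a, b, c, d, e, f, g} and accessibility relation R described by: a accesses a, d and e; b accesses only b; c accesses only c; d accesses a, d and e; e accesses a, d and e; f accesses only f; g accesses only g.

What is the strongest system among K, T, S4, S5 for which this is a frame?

S5

Reflexive (axiom T): yes — every world is R-related to itself.
Transitive (axiom 4): yes — every two-step R-path is closed by a direct edge.
Euclidean (axiom 5): yes — any two successors of a common world are R-related.
So F validates K, T, S4, S5. The strongest is S5.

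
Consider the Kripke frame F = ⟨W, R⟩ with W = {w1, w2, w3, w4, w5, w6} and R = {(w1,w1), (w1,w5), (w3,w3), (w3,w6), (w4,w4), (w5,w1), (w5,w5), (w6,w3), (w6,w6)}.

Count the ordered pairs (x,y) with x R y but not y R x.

0

R is symmetric; there are no such tuples.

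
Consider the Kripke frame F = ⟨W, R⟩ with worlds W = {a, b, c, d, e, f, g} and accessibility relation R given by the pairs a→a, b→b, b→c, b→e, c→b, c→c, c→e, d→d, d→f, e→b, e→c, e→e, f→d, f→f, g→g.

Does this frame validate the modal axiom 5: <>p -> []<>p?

Yes

Axiom 5 corresponds to the accessibility relation being Euclidean.
Euclidean: yes — any two successors of a common world are R-related.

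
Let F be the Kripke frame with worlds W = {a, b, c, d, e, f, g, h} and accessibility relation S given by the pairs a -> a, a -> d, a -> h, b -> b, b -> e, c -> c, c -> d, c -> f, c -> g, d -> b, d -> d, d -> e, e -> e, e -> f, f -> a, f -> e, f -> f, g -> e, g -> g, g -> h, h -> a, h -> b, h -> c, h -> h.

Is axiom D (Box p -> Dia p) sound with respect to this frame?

Yes

The schema D characterises exactly the serial frames.
Serial: yes — every world has a successor (e.g. a S a).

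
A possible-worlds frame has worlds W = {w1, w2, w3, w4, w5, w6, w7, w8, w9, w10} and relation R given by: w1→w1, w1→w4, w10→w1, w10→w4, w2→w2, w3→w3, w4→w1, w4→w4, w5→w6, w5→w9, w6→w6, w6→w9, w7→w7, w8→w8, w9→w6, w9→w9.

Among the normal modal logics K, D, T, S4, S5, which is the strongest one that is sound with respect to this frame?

D

Serial (axiom D): yes — every world has a successor (e.g. w1 R w1).
Reflexive (axiom T): no — w5 is not related to itself.
Transitive (axiom 4): yes — every two-step R-path is closed by a direct edge.
Euclidean (axiom 5): yes — any two successors of a common world are R-related.
So F validates K, D; T would additionally require R to be reflexive. The strongest is D.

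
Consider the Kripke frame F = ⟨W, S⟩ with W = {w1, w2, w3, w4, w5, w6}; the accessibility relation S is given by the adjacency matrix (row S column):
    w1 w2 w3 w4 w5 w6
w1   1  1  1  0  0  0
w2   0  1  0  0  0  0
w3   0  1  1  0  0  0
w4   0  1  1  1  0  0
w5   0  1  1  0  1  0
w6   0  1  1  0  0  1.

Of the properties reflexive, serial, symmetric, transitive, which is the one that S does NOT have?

Reflexive: yes — every world is S-related to itself.
Serial: yes — every world has a successor (e.g. w1 S w1).
Symmetric: no — w1 S w2 but not w2 S w1.
Transitive: yes — every two-step S-path is closed by a direct edge.
Only symmetric fails.

symmetric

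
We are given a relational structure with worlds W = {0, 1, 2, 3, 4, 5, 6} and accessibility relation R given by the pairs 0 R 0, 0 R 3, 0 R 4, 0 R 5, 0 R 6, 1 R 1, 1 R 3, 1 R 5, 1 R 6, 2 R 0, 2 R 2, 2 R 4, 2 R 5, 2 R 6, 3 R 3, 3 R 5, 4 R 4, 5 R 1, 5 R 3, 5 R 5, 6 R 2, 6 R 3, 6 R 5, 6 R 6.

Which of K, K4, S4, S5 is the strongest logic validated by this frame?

Transitive (axiom 4): no — 0 R 5 and 5 R 1, but not 0 R 1.
Reflexive (axiom T): yes — every world is R-related to itself.
Euclidean (axiom 5): no — 0 R 3 and 0 R 4, but not 3 R 4.
So F validates K; K4 would additionally require R to be transitive. The strongest is K.

K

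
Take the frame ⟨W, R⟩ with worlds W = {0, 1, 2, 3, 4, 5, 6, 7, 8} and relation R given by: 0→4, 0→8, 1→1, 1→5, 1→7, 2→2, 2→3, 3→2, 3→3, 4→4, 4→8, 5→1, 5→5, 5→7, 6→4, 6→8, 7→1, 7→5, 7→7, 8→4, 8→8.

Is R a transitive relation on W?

Transitive: yes — every two-step R-path is closed by a direct edge.

Yes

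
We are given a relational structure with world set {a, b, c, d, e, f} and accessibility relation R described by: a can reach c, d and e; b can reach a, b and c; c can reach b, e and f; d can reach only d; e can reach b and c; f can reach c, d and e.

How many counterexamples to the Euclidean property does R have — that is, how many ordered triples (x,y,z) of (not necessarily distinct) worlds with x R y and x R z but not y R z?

Enumerating: (a,c,c), (a,c,d), (a,d,c), (a,d,e), (a,e,d), (a,e,e), (b,a,a), (b,a,b), (b,c,a), (b,c,c), (c,b,e), (c,b,f), … and 11 more.
Total: 23.

23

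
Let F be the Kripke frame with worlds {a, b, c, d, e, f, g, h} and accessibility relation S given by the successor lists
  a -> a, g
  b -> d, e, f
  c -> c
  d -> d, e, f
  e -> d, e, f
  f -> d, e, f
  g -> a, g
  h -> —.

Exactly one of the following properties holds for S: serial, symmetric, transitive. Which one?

Serial: no — h has no S-successor.
Symmetric: no — b S d but not d S b.
Transitive: yes — every two-step S-path is closed by a direct edge.
Only transitive holds.

transitive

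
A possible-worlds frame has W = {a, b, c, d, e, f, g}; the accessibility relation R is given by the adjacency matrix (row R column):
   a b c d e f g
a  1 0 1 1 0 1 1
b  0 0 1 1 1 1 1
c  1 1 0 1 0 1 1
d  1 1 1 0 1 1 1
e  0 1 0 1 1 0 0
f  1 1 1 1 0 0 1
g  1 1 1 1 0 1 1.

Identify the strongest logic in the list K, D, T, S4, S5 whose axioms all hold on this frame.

D

Serial (axiom D): yes — every world has a successor (e.g. a R a).
Reflexive (axiom T): no — b is not related to itself.
Transitive (axiom 4): no — a R c and c R b, but not a R b.
Euclidean (axiom 5): no — b R c and b R e, but not c R e.
So F validates K, D; T would additionally require R to be reflexive. The strongest is D.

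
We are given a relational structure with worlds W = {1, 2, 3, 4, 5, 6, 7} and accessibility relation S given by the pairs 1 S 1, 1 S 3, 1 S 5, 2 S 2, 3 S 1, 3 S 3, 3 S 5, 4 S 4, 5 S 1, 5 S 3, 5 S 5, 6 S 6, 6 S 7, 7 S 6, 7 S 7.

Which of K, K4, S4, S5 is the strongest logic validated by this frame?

S5

Transitive (axiom 4): yes — every two-step S-path is closed by a direct edge.
Reflexive (axiom T): yes — every world is S-related to itself.
Euclidean (axiom 5): yes — any two successors of a common world are S-related.
So F validates K, K4, S4, S5. The strongest is S5.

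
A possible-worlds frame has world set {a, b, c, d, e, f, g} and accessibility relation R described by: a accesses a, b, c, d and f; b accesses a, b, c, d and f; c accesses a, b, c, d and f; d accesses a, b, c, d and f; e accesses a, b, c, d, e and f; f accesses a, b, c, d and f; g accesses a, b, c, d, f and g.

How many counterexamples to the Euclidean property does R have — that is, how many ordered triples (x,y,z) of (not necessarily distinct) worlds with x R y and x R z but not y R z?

10

Enumerating: (e,a,e), (e,b,e), (e,c,e), (e,d,e), (e,f,e), (g,a,g), (g,b,g), (g,c,g), (g,d,g), (g,f,g).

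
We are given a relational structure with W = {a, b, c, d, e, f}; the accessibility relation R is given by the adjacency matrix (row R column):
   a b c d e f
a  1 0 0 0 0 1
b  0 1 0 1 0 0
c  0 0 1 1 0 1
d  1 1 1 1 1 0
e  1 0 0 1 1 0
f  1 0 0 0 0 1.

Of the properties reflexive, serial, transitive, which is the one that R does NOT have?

transitive

Reflexive: yes — every world is R-related to itself.
Serial: yes — every world has a successor (e.g. a R a).
Transitive: no — b R d and d R a, but not b R a.
Only transitive fails.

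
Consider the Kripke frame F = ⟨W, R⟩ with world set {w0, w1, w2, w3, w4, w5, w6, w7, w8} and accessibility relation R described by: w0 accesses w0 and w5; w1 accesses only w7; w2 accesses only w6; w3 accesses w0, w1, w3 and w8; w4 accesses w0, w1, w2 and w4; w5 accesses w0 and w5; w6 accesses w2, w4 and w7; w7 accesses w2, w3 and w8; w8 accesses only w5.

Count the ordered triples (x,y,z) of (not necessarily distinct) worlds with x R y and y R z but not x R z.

Enumerating: (w1,w7,w2), (w1,w7,w3), (w1,w7,w8), (w2,w6,w2), (w2,w6,w4), (w2,w6,w7), (w3,w0,w5), (w3,w1,w7), (w3,w8,w5), (w4,w0,w5), (w4,w1,w7), (w4,w2,w6), … and 10 more.
Total: 22.

22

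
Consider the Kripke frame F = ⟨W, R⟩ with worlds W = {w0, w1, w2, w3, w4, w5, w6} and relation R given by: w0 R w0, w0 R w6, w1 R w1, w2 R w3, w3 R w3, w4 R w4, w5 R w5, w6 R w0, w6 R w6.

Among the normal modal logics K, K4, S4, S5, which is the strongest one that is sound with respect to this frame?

K4

Transitive (axiom 4): yes — every two-step R-path is closed by a direct edge.
Reflexive (axiom T): no — w2 is not related to itself.
Euclidean (axiom 5): yes — any two successors of a common world are R-related.
So F validates K, K4; S4 would additionally require R to be reflexive. The strongest is K4.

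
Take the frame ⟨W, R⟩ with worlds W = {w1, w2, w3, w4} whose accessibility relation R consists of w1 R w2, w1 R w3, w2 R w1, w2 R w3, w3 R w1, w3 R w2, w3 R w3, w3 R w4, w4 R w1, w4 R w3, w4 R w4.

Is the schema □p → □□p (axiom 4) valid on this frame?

Axiom 4 corresponds to the accessibility relation being transitive.
Transitive: no — w1 R w3 and w3 R w4, but not w1 R w4.

No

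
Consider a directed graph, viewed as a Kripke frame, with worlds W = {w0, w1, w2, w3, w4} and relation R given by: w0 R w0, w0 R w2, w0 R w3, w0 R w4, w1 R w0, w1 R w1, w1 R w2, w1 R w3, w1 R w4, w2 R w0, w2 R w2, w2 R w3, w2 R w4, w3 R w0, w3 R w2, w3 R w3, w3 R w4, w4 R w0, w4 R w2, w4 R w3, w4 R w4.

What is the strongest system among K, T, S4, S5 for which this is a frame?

S4

Reflexive (axiom T): yes — every world is R-related to itself.
Transitive (axiom 4): yes — every two-step R-path is closed by a direct edge.
Euclidean (axiom 5): no — w1 R w0 and w1 R w1, but not w0 R w1.
So F validates K, T, S4; S5 would additionally require R to be Euclidean. The strongest is S4.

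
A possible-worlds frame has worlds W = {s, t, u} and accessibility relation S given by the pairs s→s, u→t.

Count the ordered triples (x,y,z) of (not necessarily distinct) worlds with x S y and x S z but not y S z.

Enumerating: (u,t,t).

1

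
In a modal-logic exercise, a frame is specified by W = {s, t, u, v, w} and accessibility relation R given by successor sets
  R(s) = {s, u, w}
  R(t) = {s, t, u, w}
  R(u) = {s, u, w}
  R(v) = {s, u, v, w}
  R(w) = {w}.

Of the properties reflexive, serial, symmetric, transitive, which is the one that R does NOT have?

Reflexive: yes — every world is R-related to itself.
Serial: yes — every world has a successor (e.g. s R s).
Symmetric: no — s R w but not w R s.
Transitive: yes — every two-step R-path is closed by a direct edge.
Only symmetric fails.

symmetric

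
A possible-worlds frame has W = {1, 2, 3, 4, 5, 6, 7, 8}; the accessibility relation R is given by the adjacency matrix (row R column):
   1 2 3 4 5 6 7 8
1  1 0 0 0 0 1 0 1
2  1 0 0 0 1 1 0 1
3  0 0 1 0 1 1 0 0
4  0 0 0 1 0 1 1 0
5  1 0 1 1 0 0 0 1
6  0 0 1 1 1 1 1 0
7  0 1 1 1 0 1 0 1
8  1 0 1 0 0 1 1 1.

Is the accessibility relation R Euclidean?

Euclidean: no — 1 R 6 and 1 R 8, but not 6 R 8.

No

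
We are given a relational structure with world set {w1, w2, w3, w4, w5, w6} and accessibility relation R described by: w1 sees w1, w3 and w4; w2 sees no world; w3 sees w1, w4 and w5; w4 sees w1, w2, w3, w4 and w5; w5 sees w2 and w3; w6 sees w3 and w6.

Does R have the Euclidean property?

Euclidean: no — w3 R w1 and w3 R w5, but not w1 R w5.

No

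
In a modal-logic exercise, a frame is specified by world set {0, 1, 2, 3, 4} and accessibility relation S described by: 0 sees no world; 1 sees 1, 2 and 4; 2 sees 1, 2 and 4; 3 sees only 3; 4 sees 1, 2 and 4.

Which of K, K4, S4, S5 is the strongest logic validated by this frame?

K4

Transitive (axiom 4): yes — every two-step S-path is closed by a direct edge.
Reflexive (axiom T): no — 0 is not related to itself.
Euclidean (axiom 5): yes — any two successors of a common world are S-related.
So F validates K, K4; S4 would additionally require S to be reflexive. The strongest is K4.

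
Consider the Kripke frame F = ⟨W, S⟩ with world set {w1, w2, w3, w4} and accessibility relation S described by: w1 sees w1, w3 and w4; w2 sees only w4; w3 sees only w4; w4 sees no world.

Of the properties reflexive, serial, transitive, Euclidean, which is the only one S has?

transitive

Reflexive: no — w2 is not related to itself.
Serial: no — w4 has no S-successor.
Transitive: yes — every two-step S-path is closed by a direct edge.
Euclidean: no — w1 S w4 and w1 S w3, but not w4 S w3.
Only transitive holds.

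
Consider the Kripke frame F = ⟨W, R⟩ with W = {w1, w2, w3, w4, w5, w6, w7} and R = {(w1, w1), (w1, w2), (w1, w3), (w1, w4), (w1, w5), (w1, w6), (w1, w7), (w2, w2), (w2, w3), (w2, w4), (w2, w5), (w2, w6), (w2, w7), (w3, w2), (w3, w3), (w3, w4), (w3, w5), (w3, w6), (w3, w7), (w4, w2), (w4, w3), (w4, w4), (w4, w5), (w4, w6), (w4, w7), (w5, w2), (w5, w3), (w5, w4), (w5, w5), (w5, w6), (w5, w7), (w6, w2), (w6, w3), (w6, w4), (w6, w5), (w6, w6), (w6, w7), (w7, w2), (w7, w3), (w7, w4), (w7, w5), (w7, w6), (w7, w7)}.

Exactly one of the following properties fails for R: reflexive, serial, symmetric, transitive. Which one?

symmetric

Reflexive: yes — every world is R-related to itself.
Serial: yes — every world has a successor (e.g. w1 R w1).
Symmetric: no — w1 R w2 but not w2 R w1.
Transitive: yes — every two-step R-path is closed by a direct edge.
Only symmetric fails.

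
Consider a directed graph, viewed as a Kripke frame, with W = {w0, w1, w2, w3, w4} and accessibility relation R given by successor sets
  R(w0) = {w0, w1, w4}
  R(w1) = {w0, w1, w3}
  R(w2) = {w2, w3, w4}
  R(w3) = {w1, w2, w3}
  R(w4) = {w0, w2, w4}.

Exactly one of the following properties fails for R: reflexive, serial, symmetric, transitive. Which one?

Reflexive: yes — every world is R-related to itself.
Serial: yes — every world has a successor (e.g. w0 R w0).
Symmetric: yes — every pair in R has its reverse in R.
Transitive: no — w0 R w1 and w1 R w3, but not w0 R w3.
Only transitive fails.

transitive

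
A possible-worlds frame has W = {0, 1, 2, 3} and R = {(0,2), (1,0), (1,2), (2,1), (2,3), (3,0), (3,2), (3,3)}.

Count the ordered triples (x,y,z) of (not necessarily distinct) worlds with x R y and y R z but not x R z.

9

Enumerating: (0,2,1), (0,2,3), (1,2,1), (1,2,3), (2,1,0), (2,1,2), (2,3,0), (2,3,2), (3,2,1).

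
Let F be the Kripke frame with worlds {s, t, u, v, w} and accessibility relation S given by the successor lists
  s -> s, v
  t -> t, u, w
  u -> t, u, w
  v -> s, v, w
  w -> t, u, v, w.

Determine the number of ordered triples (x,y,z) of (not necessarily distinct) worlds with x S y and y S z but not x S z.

6

Enumerating: (s,v,w), (t,w,v), (u,w,v), (v,w,t), (v,w,u), (w,v,s).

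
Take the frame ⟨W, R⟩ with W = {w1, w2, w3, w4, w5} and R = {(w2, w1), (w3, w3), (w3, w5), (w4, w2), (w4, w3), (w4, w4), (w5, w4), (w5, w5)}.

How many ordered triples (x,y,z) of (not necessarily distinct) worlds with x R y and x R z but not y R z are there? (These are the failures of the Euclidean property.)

8

Enumerating: (w2,w1,w1), (w3,w5,w3), (w4,w2,w2), (w4,w2,w3), (w4,w2,w4), (w4,w3,w2), (w4,w3,w4), (w5,w4,w5).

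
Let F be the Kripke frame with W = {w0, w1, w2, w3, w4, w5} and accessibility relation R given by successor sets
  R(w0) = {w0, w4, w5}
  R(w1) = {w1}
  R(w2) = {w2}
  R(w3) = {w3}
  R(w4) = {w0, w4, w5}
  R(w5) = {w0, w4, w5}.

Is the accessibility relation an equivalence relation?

Yes

Reflexive: yes — every world is R-related to itself.
Symmetric: yes — every pair in R has its reverse in R.
Transitive: yes — every two-step R-path is closed by a direct edge.
So R is an equivalence relation.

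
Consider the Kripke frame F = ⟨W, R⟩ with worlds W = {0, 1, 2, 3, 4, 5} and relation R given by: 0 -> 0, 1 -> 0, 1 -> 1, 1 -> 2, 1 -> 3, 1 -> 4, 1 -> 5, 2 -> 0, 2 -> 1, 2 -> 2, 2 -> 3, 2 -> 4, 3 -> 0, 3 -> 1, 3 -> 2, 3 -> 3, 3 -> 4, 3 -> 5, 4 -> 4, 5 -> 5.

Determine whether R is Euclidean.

Euclidean: no — 1 R 0 and 1 R 2, but not 0 R 2.

No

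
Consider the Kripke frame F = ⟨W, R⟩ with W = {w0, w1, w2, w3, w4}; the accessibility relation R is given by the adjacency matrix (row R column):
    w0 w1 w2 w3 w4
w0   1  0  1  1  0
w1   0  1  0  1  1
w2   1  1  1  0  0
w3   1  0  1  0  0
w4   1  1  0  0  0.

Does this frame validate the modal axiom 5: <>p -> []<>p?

The schema 5 characterises exactly the Euclidean frames.
Euclidean: no — w0 R w2 and w0 R w3, but not w2 R w3.

No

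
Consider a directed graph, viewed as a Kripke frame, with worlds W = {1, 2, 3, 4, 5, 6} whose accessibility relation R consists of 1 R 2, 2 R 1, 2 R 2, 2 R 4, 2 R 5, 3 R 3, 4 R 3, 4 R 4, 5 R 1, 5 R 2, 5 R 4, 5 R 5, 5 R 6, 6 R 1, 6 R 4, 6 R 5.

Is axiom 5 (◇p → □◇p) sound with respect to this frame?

No

By correspondence theory, 5 is valid on a frame iff R is Euclidean.
Euclidean: no — 2 R 1 and 2 R 4, but not 1 R 4.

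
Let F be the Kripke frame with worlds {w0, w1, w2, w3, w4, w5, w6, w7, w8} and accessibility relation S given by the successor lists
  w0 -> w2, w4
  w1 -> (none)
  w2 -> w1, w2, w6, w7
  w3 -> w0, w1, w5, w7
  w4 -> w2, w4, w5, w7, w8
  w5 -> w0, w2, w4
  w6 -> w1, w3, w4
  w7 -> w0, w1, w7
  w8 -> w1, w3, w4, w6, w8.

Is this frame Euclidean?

Euclidean: no — w0 S w2 and w0 S w4, but not w2 S w4.

No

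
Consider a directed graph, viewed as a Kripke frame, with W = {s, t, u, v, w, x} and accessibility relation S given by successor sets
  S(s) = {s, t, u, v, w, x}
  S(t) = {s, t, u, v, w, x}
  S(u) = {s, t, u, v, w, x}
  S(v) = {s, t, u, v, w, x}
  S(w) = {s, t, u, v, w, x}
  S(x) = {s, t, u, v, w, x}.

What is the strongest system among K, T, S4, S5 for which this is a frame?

Reflexive (axiom T): yes — every world is S-related to itself.
Transitive (axiom 4): yes — every two-step S-path is closed by a direct edge.
Euclidean (axiom 5): yes — any two successors of a common world are S-related.
So F validates K, T, S4, S5. The strongest is S5.

S5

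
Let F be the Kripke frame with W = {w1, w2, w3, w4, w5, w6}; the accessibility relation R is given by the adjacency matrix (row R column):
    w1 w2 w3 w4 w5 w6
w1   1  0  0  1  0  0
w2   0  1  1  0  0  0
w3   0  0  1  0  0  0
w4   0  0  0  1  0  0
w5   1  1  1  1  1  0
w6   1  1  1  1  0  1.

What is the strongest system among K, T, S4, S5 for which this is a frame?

S4

Reflexive (axiom T): yes — every world is R-related to itself.
Transitive (axiom 4): yes — every two-step R-path is closed by a direct edge.
Euclidean (axiom 5): no — w5 R w1 and w5 R w2, but not w1 R w2.
So F validates K, T, S4; S5 would additionally require R to be Euclidean. The strongest is S4.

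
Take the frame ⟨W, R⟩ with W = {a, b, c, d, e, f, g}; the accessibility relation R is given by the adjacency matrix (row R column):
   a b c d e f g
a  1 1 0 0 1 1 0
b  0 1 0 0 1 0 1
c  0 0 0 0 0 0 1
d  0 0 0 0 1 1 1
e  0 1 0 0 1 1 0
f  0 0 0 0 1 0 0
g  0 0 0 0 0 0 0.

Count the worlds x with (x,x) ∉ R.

Enumerating: c, d, f, g.

4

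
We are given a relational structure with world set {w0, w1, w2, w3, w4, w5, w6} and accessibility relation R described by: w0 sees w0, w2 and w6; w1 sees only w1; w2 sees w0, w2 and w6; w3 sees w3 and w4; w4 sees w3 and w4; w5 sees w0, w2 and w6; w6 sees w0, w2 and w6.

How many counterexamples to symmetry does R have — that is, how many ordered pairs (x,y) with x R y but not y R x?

3

Enumerating: (w5,w0), (w5,w2), (w5,w6).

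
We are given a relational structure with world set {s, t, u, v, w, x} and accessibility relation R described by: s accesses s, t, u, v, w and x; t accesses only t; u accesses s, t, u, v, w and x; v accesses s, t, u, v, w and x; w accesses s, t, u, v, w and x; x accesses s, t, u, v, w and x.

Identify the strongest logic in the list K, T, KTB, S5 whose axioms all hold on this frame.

T

Reflexive (axiom T): yes — every world is R-related to itself.
Symmetric (axiom B): no — s R t but not t R s.
Euclidean (axiom 5): no — s R t and s R u, but not t R u.
So F validates K, T; KTB would additionally require R to be symmetric. The strongest is T.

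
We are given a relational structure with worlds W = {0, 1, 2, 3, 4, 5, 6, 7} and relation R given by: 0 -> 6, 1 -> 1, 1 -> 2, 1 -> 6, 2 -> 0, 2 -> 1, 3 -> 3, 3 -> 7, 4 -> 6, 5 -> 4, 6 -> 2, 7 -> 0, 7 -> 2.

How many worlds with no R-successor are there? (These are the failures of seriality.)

0

R is serial; there are no such worlds.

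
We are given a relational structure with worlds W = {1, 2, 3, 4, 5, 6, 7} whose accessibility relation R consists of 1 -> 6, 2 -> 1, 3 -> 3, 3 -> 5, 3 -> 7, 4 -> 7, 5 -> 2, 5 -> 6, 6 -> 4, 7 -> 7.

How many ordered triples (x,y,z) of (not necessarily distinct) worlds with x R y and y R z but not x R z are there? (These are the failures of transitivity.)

Enumerating: (1,6,4), (2,1,6), (3,5,2), (3,5,6), (5,2,1), (5,6,4), (6,4,7).

7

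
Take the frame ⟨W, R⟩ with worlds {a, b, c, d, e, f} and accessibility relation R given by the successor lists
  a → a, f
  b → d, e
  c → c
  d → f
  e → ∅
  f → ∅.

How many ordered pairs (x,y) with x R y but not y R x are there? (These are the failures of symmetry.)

4

Enumerating: (a,f), (b,d), (b,e), (d,f).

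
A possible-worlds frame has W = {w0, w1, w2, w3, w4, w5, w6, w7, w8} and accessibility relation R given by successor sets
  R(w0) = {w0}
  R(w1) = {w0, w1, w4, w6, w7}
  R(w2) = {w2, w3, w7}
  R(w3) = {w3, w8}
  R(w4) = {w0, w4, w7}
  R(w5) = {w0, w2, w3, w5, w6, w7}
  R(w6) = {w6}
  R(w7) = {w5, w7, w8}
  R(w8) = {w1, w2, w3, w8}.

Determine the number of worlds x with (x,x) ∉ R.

R is reflexive; there are no such worlds.

0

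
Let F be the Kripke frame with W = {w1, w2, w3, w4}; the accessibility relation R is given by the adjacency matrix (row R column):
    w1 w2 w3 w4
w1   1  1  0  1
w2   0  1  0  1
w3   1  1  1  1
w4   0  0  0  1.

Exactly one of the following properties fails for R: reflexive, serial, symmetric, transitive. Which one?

Reflexive: yes — every world is R-related to itself.
Serial: yes — every world has a successor (e.g. w1 R w1).
Symmetric: no — w1 R w2 but not w2 R w1.
Transitive: yes — every two-step R-path is closed by a direct edge.
Only symmetric fails.

symmetric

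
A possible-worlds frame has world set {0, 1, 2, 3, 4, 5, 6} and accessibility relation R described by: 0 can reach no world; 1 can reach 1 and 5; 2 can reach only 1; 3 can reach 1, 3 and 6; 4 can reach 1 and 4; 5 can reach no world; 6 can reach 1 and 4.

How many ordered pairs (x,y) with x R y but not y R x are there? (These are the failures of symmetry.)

7

Enumerating: (1,5), (2,1), (3,1), (3,6), (4,1), (6,1), (6,4).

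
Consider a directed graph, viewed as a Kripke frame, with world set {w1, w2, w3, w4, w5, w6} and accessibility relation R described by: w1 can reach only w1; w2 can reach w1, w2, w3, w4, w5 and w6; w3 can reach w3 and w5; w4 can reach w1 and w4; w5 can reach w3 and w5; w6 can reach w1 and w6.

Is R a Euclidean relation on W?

No

Euclidean: no — w2 R w1 and w2 R w3, but not w1 R w3.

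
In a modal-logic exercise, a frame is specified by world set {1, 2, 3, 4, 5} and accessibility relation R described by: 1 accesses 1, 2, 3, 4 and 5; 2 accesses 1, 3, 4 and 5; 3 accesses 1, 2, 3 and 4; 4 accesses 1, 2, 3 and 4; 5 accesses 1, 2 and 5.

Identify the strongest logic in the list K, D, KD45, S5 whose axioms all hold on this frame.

D

Serial (axiom D): yes — every world has a successor (e.g. 1 R 1).
Euclidean (axiom 5): no — 1 R 3 and 1 R 5, but not 3 R 5.
Transitive (axiom 4): no — 3 R 1 and 1 R 5, but not 3 R 5.
Reflexive (axiom T): no — 2 is not related to itself.
So F validates K, D; KD45 would additionally require R to be Euclidean and transitive. The strongest is D.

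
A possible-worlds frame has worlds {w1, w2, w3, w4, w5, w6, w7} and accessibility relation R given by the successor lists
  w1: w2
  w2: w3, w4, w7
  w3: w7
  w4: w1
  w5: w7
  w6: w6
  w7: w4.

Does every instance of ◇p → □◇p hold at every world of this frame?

No

Axiom 5 corresponds to the accessibility relation being Euclidean.
Euclidean: no — w2 R w3 and w2 R w4, but not w3 R w4.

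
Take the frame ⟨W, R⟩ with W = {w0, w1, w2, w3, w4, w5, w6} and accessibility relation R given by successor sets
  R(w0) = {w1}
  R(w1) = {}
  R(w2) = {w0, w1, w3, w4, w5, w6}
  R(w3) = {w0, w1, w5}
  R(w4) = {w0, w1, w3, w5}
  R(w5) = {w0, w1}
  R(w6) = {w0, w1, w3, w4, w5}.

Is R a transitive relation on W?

Yes

Transitive: yes — every two-step R-path is closed by a direct edge.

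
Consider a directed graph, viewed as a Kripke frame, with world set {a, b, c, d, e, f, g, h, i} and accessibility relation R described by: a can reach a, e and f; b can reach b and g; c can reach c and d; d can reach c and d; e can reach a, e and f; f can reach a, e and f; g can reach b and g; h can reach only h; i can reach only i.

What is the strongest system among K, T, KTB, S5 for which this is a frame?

Reflexive (axiom T): yes — every world is R-related to itself.
Symmetric (axiom B): yes — every pair in R has its reverse in R.
Euclidean (axiom 5): yes — any two successors of a common world are R-related.
So F validates K, T, KTB, S5. The strongest is S5.

S5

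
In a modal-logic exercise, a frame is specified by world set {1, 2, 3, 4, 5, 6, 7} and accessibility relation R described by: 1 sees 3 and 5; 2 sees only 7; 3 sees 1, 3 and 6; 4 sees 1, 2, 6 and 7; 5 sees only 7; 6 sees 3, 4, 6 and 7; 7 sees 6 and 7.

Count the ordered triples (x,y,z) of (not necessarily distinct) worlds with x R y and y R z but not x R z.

Enumerating: (1,3,1), (1,3,6), (1,5,7), (2,7,6), (3,1,5), (3,6,4), (3,6,7), (4,1,3), (4,1,5), (4,6,3), (4,6,4), (5,7,6), (6,3,1), (6,4,1), (6,4,2), (7,6,3), (7,6,4).

17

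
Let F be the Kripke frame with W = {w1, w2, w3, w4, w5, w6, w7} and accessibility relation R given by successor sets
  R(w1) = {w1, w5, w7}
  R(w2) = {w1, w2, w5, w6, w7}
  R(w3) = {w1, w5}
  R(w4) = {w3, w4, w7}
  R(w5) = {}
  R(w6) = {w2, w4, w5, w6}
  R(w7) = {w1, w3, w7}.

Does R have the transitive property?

Transitive: no — w1 R w7 and w7 R w3, but not w1 R w3.

No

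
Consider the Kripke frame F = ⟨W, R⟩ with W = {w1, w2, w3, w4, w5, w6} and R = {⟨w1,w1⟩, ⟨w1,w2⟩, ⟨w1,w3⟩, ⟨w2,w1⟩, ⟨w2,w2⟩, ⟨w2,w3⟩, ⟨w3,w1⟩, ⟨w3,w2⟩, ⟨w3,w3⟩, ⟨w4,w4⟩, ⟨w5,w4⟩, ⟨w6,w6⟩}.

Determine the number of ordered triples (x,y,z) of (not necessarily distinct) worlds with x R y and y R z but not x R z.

0

R is transitive; there are no such tuples.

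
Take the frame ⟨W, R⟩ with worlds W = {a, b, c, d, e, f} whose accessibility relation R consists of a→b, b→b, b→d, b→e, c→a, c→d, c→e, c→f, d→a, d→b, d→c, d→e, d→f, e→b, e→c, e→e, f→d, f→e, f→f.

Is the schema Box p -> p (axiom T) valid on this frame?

Axiom T corresponds to the accessibility relation being reflexive.
Reflexive: no — a is not related to itself.

No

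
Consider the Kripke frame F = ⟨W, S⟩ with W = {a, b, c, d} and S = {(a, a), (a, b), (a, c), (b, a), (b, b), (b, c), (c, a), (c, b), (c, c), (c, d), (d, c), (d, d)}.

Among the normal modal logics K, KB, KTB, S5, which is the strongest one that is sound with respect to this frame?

KTB

Symmetric (axiom B): yes — every pair in S has its reverse in S.
Reflexive (axiom T): yes — every world is S-related to itself.
Euclidean (axiom 5): no — c S a and c S d, but not a S d.
So F validates K, KB, KTB; S5 would additionally require S to be Euclidean. The strongest is KTB.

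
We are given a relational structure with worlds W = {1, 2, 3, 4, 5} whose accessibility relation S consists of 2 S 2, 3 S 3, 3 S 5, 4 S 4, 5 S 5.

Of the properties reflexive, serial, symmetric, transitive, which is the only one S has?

transitive

Reflexive: no — 1 is not related to itself.
Serial: no — 1 has no S-successor.
Symmetric: no — 3 S 5 but not 5 S 3.
Transitive: yes — every two-step S-path is closed by a direct edge.
Only transitive holds.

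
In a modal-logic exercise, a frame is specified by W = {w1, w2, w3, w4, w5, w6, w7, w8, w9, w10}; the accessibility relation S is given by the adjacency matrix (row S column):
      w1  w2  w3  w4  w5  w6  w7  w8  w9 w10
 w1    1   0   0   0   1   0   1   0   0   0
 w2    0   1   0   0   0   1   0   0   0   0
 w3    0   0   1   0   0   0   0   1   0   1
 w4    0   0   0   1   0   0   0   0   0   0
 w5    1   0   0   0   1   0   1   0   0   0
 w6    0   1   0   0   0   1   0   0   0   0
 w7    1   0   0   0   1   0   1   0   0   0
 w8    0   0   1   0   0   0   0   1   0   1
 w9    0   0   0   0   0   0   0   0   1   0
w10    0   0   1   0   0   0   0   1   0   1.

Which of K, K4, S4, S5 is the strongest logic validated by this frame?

Transitive (axiom 4): yes — every two-step S-path is closed by a direct edge.
Reflexive (axiom T): yes — every world is S-related to itself.
Euclidean (axiom 5): yes — any two successors of a common world are S-related.
So F validates K, K4, S4, S5. The strongest is S5.

S5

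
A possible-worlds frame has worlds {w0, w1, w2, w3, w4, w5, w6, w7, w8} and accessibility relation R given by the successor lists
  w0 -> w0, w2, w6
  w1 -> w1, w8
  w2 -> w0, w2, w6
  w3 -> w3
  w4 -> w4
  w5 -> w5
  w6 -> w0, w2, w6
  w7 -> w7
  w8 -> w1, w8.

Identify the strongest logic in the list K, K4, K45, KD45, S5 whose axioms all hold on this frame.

Transitive (axiom 4): yes — every two-step R-path is closed by a direct edge.
Euclidean (axiom 5): yes — any two successors of a common world are R-related.
Serial (axiom D): yes — every world has a successor (e.g. w0 R w0).
Reflexive (axiom T): yes — every world is R-related to itself.
So F validates K, K4, K45, KD45, S5. The strongest is S5.

S5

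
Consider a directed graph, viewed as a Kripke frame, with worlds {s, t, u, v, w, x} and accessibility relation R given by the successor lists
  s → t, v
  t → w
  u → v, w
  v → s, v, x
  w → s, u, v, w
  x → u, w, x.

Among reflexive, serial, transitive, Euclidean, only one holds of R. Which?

serial

Reflexive: no — s is not related to itself.
Serial: yes — every world has a successor (e.g. s R t).
Transitive: no — s R t and t R w, but not s R w.
Euclidean: no — s R t and s R v, but not t R v.
Only serial holds.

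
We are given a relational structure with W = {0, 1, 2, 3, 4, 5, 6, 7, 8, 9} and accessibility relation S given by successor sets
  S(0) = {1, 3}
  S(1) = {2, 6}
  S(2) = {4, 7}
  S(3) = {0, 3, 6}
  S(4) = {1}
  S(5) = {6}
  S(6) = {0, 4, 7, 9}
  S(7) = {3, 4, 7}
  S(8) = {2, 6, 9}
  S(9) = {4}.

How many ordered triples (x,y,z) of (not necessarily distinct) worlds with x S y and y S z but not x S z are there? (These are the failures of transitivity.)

36

Enumerating: (0,1,2), (0,1,6), (0,3,0), (0,3,6), (1,2,4), (1,2,7), (1,6,0), (1,6,4), (1,6,7), (1,6,9), (2,4,1), (2,7,3), … and 24 more.
Total: 36.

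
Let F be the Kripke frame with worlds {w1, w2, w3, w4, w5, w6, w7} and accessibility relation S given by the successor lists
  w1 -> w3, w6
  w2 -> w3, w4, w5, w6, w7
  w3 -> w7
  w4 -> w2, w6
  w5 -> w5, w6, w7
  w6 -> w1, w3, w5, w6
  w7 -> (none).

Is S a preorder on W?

No

Reflexive: no — w1 is not related to itself.
Transitive: no — w1 S w3 and w3 S w7, but not w1 S w7.
So S is not a preorder.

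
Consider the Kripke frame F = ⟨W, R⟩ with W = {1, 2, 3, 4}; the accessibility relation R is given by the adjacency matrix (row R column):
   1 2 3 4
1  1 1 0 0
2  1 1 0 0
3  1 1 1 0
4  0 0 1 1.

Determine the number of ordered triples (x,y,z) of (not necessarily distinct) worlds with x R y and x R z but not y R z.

Enumerating: (3,1,3), (3,2,3), (4,3,4).

3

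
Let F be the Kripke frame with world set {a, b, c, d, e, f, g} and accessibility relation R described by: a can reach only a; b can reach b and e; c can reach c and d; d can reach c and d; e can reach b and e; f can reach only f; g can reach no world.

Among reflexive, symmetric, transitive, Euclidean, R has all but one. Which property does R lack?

Reflexive: no — g is not related to itself.
Symmetric: yes — every pair in R has its reverse in R.
Transitive: yes — every two-step R-path is closed by a direct edge.
Euclidean: yes — any two successors of a common world are R-related.
Only reflexive fails.

reflexive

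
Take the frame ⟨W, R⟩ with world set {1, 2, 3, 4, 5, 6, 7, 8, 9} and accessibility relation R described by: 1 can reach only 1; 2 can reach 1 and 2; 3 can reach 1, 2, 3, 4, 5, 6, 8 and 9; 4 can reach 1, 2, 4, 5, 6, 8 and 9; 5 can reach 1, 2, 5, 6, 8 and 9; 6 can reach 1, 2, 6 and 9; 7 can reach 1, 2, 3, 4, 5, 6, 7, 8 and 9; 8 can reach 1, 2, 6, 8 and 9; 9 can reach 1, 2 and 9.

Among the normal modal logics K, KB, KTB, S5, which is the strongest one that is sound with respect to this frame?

K

Symmetric (axiom B): no — 2 R 1 but not 1 R 2.
Reflexive (axiom T): yes — every world is R-related to itself.
Euclidean (axiom 5): no — 3 R 1 and 3 R 2, but not 1 R 2.
So F validates K; KB would additionally require R to be symmetric. The strongest is K.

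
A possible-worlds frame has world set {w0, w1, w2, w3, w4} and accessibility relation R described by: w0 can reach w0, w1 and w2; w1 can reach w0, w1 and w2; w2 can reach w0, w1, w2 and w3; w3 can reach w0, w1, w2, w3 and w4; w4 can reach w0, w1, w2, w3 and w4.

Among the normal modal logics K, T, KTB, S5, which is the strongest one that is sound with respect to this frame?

Reflexive (axiom T): yes — every world is R-related to itself.
Symmetric (axiom B): no — w3 R w0 but not w0 R w3.
Euclidean (axiom 5): no — w2 R w0 and w2 R w3, but not w0 R w3.
So F validates K, T; KTB would additionally require R to be symmetric. The strongest is T.

T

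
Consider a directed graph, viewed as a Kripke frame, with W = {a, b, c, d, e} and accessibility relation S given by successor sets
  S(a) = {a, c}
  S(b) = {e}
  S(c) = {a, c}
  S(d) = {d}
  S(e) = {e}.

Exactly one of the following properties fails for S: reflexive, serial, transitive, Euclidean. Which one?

Reflexive: no — b is not related to itself.
Serial: yes — every world has a successor (e.g. a S a).
Transitive: yes — every two-step S-path is closed by a direct edge.
Euclidean: yes — any two successors of a common world are S-related.
Only reflexive fails.

reflexive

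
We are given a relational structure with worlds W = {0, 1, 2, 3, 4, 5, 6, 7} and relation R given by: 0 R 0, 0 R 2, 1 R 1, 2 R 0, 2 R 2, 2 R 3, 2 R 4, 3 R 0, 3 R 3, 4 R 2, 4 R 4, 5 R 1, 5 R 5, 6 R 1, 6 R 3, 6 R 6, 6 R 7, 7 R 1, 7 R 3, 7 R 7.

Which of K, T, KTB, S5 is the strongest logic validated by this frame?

T

Reflexive (axiom T): yes — every world is R-related to itself.
Symmetric (axiom B): no — 2 R 3 but not 3 R 2.
Euclidean (axiom 5): no — 2 R 0 and 2 R 3, but not 0 R 3.
So F validates K, T; KTB would additionally require R to be symmetric. The strongest is T.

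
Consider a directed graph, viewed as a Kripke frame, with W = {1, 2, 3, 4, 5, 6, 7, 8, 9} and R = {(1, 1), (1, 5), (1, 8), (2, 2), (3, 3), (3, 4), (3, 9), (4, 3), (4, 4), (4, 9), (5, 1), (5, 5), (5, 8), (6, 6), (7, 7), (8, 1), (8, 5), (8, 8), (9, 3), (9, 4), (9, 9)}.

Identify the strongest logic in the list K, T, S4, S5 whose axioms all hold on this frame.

S5

Reflexive (axiom T): yes — every world is R-related to itself.
Transitive (axiom 4): yes — every two-step R-path is closed by a direct edge.
Euclidean (axiom 5): yes — any two successors of a common world are R-related.
So F validates K, T, S4, S5. The strongest is S5.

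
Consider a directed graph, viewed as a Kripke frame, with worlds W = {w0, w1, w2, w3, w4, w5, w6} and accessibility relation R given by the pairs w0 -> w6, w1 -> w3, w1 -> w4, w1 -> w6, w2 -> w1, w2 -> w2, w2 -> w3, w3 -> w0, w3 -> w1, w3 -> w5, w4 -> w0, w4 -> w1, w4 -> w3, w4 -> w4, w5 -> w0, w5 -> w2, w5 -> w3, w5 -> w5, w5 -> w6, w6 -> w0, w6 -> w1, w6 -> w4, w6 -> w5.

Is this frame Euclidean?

Euclidean: no — w1 R w3 and w1 R w4, but not w3 R w4.

No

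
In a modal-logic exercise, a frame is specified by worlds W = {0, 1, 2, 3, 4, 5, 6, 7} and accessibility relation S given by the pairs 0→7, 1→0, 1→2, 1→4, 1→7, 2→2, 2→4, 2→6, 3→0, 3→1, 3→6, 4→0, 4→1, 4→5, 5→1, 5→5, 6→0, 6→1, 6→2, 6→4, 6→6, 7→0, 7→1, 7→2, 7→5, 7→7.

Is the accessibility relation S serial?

Yes

Serial: yes — every world has a successor (e.g. 0 S 7).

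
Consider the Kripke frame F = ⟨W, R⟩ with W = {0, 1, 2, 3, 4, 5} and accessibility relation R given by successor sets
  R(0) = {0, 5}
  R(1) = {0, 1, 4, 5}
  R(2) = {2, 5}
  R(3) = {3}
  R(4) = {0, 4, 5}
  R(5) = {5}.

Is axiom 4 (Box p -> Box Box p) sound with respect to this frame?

Yes

By correspondence theory, 4 is valid on a frame iff R is transitive.
Transitive: yes — every two-step R-path is closed by a direct edge.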